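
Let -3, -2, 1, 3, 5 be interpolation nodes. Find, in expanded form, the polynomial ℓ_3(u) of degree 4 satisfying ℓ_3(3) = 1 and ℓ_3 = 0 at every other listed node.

ℓ_3(u) = -(1/120)u^4 + (1/120)u^3 + (19/120)u^2 + (11/120)u - 1/4

ℓ_3(u) = (u + 3)(u + 2)(u - 1)(u - 5) / [(6)·(5)·(2)·(-2)]
       = (u^4 - u^3 - 19u^2 - 11u + 30) / (-120)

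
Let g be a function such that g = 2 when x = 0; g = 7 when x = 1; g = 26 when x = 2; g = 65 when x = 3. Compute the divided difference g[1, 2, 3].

10

g[1,2] = (26 - 7) / (2 - 1) = 19
g[2,3] = (65 - 26) / (3 - 2) = 39
g[1,2,3] = (39 - 19) / (3 - 1) = 10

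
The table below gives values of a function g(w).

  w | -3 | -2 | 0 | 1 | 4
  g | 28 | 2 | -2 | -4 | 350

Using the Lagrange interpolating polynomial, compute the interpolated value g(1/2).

Evaluate each Lagrange basis at w = 1/2:
L_0(1/2) = (5/2)·(1/2)·(-1/2)·(-7/2)/[(-1)·(-3)·(-4)·(-7)] = 5/192
L_1(1/2) = (7/2)·(1/2)·(-1/2)·(-7/2)/[(1)·(-2)·(-3)·(-6)] = -49/576
L_2(1/2) = (7/2)·(5/2)·(-1/2)·(-7/2)/[(3)·(2)·(-1)·(-4)] = 245/384
L_3(1/2) = (7/2)·(5/2)·(1/2)·(-7/2)/[(4)·(3)·(1)·(-3)] = 245/576
L_4(1/2) = (7/2)·(5/2)·(1/2)·(-1/2)/[(7)·(6)·(4)·(3)] = -5/1152
Sum: 28·(5/192) + 2·(-49/576) + (-2)·(245/384) + (-4)·(245/576) + 350·(-5/1152) = -63/16

-63/16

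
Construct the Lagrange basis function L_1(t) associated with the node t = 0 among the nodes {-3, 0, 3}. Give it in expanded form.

L_1(t) = (t + 3)(t - 3) / [(3)·(-3)]
       = (t^2 - 9) / (-9)

L_1(t) = -(1/9)t^2 + 1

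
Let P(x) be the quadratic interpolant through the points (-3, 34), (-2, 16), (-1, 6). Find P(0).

Evaluate each Lagrange basis at x = 0:
L_0(0) = (2)·(1)/[(-1)·(-2)] = 1
L_1(0) = (3)·(1)/[(1)·(-1)] = -3
L_2(0) = (3)·(2)/[(2)·(1)] = 3
Sum: 34·(1) + 16·(-3) + 6·(3) = 4

4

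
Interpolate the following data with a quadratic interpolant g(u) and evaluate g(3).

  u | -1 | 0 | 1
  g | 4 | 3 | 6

24

Evaluate each Lagrange basis at u = 3:
L_0(3) = (3)·(2)/[(-1)·(-2)] = 3
L_1(3) = (4)·(2)/[(1)·(-1)] = -8
L_2(3) = (4)·(3)/[(2)·(1)] = 6
Sum: 4·(3) + 3·(-8) + 6·(6) = 24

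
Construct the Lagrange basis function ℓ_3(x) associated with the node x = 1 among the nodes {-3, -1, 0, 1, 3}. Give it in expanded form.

ℓ_3(x) = -(1/16)x^4 - (1/16)x^3 + (9/16)x^2 + (9/16)x

ℓ_3(x) = (x + 3)(x + 1)x(x - 3) / [(4)·(2)·(1)·(-2)]
       = (x^4 + x^3 - 9x^2 - 9x) / (-16)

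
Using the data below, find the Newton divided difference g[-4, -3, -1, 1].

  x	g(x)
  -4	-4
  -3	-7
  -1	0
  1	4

-61/120

g[-4,-3] = (-7 - (-4)) / (-3 - (-4)) = -3
g[-3,-1] = (0 - (-7)) / (-1 - (-3)) = 7/2
g[-1,1] = (4 - 0) / (1 - (-1)) = 2
g[-4,-3,-1] = (7/2 - (-3)) / (-1 - (-4)) = 13/6
g[-3,-1,1] = (2 - 7/2) / (1 - (-3)) = -3/8
g[-4,-3,-1,1] = (-3/8 - 13/6) / (1 - (-4)) = -61/120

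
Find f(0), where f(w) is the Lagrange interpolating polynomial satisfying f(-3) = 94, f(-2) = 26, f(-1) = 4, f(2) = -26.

Evaluate each Lagrange basis at w = 0:
L_0(0) = (2)·(1)·(-2)/[(-1)·(-2)·(-5)] = 2/5
L_1(0) = (3)·(1)·(-2)/[(1)·(-1)·(-4)] = -3/2
L_2(0) = (3)·(2)·(-2)/[(2)·(1)·(-3)] = 2
L_3(0) = (3)·(2)·(1)/[(5)·(4)·(3)] = 1/10
Sum: 94·(2/5) + 26·(-3/2) + 4·(2) + (-26)·(1/10) = 4

4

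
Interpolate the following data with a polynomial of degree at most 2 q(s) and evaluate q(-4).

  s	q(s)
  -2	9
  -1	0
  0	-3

45

Evaluate each Lagrange basis at s = -4:
L_0(-4) = (-3)·(-4)/[(-1)·(-2)] = 6
L_1(-4) = (-2)·(-4)/[(1)·(-1)] = -8
L_2(-4) = (-2)·(-3)/[(2)·(1)] = 3
Sum: 9·(6) + 0 + (-3)·(3) = 45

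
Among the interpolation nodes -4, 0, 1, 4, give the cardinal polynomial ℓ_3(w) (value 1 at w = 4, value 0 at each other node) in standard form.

ℓ_3(w) = (w + 4)w(w - 1) / [(8)·(4)·(3)]
       = (w^3 + 3w^2 - 4w) / (96)

ℓ_3(w) = (1/96)w^3 + (1/32)w^2 - (1/24)w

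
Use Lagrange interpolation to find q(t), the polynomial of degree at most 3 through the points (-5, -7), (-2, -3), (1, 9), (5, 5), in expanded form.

Build the Lagrange basis polynomials:
L_0(t) = (t + 2)(t - 1)(t - 5) / [-180] = -(1/180)t^3 + (1/45)t^2 + (7/180)t - 1/18
L_1(t) = (t + 5)(t - 1)(t - 5) / [63] = (1/63)t^3 - (1/63)t^2 - (25/63)t + 25/63
L_2(t) = (t + 5)(t + 2)(t - 5) / [-72] = -(1/72)t^3 - (1/36)t^2 + (25/72)t + 25/36
L_3(t) = (t + 5)(t + 2)(t - 1) / [280] = (1/280)t^3 + (3/140)t^2 + (3/280)t - 1/28
q(t) = (-7)·L_0 + (-3)·L_1 + 9·L_2 + 5·L_3
  (-7)·L_0(t) = (7/180)t^3 - (7/45)t^2 - (49/180)t + 7/18
  (-3)·L_1(t) = -(1/21)t^3 + (1/21)t^2 + (25/21)t - 25/21
  9·L_2(t) = -(1/8)t^3 - (1/4)t^2 + (25/8)t + 25/4
  5·L_3(t) = (1/56)t^3 + (3/28)t^2 + (3/56)t - 5/28
Adding term by term: -(73/630)t^3 - (79/315)t^2 + (2581/630)t + 332/63

q(t) = -(73/630)t^3 - (79/315)t^2 + (2581/630)t + 332/63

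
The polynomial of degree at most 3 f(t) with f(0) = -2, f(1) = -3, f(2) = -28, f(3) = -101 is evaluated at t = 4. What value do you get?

-246

Using Newton's divided-difference form:
f[0,1] = (-3 - (-2)) / (1 - 0) = -1
f[1,2] = (-28 - (-3)) / (2 - 1) = -25
f[2,3] = (-101 - (-28)) / (3 - 2) = -73
f[0,1,2] = (-25 - (-1)) / (2 - 0) = -12
f[1,2,3] = (-73 - (-25)) / (3 - 1) = -24
f[0,1,2,3] = (-24 - (-12)) / (3 - 0) = -4
f(4) = -2 + (-1)·(4) + (-12)·(4)·(3) + (-4)·(4)·(3)·(2) = -246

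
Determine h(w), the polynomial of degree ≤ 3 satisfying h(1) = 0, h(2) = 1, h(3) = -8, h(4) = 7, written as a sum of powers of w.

Newton's divided differences:
h[1,2] = (1 - 0) / (2 - 1) = 1
h[2,3] = (-8 - 1) / (3 - 2) = -9
h[3,4] = (7 - (-8)) / (4 - 3) = 15
h[1,2,3] = (-9 - 1) / (3 - 1) = -5
h[2,3,4] = (15 - (-9)) / (4 - 2) = 12
h[1,2,3,4] = (12 - (-5)) / (4 - 1) = 17/3
h(w) = 1·(w - 1) + (-5)·(w - 1)(w - 2) + (17/3)·(w - 1)(w - 2)(w - 3)
Expanding: h(w) = (17/3)w^3 - 39w^2 + (235/3)w - 45

h(w) = (17/3)w^3 - 39w^2 + (235/3)w - 45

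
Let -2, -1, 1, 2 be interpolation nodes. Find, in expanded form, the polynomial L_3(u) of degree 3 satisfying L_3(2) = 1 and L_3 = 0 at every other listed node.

L_3(u) = (1/12)u^3 + (1/6)u^2 - (1/12)u - 1/6

L_3(u) = (u + 2)(u + 1)(u - 1) / [(4)·(3)·(1)]
       = (u^3 + 2u^2 - u - 2) / (12)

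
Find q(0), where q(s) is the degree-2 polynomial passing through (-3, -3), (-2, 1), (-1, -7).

-27

Using Newton's divided-difference form:
q[-3,-2] = (1 - (-3)) / (-2 - (-3)) = 4
q[-2,-1] = (-7 - 1) / (-1 - (-2)) = -8
q[-3,-2,-1] = (-8 - 4) / (-1 - (-3)) = -6
q(0) = -3 + 4·(3) + (-6)·(3)·(2) = -27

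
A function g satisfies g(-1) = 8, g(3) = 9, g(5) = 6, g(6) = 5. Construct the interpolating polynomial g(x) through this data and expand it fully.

g(x) = (11/168)x^3 - (3/4)x^2 + (31/24)x + 283/28

L_0(x) = (x - 3)(x - 5)(x - 6) / [-168] = -(1/168)x^3 + (1/12)x^2 - (3/8)x + 15/28
L_1(x) = (x + 1)(x - 5)(x - 6) / [24] = (1/24)x^3 - (5/12)x^2 + (19/24)x + 5/4
L_2(x) = (x + 1)(x - 3)(x - 6) / [-12] = -(1/12)x^3 + (2/3)x^2 - (3/4)x - 3/2
L_3(x) = (x + 1)(x - 3)(x - 5) / [21] = (1/21)x^3 - (1/3)x^2 + (1/3)x + 5/7
g(x) = 8·L_0 + 9·L_1 + 6·L_2 + 5·L_3
  8·L_0(x) = -(1/21)x^3 + (2/3)x^2 - 3x + 30/7
  9·L_1(x) = (3/8)x^3 - (15/4)x^2 + (57/8)x + 45/4
  6·L_2(x) = -(1/2)x^3 + 4x^2 - (9/2)x - 9
  5·L_3(x) = (5/21)x^3 - (5/3)x^2 + (5/3)x + 25/7
Adding term by term: (11/168)x^3 - (3/4)x^2 + (31/24)x + 283/28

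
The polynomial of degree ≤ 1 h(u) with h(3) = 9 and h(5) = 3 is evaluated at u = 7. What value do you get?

-3

L_0(7) = (2)/[(-2)] = -1
L_1(7) = (4)/[(2)] = 2
Sum: 9·(-1) + 3·(2) = -3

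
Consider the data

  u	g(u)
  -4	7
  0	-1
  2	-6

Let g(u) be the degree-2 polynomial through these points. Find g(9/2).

-211/16

Using Newton's divided-difference form:
g[-4,0] = (-1 - 7) / (0 - (-4)) = -2
g[0,2] = (-6 - (-1)) / (2 - 0) = -5/2
g[-4,0,2] = (-5/2 - (-2)) / (2 - (-4)) = -1/12
g(9/2) = 7 + (-2)·(17/2) + (-1/12)·(17/2)·(9/2) = -211/16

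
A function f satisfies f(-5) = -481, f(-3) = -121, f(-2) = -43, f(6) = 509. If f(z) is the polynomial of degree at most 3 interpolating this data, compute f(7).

839

L_0(7) = (10)·(9)·(1)/[(-2)·(-3)·(-11)] = -15/11
L_1(7) = (12)·(9)·(1)/[(2)·(-1)·(-9)] = 6
L_2(7) = (12)·(10)·(1)/[(3)·(1)·(-8)] = -5
L_3(7) = (12)·(10)·(9)/[(11)·(9)·(8)] = 15/11
Sum: (-481)·(-15/11) + (-121)·(6) + (-43)·(-5) + 509·(15/11) = 839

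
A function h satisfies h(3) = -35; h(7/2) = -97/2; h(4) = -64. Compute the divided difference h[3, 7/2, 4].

h[3,7/2] = (-97/2 - (-35)) / (7/2 - 3) = -27
h[7/2,4] = (-64 - (-97/2)) / (4 - 7/2) = -31
h[3,7/2,4] = (-31 - (-27)) / (4 - 3) = -4

-4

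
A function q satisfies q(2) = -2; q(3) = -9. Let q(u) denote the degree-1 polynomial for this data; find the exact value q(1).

Evaluate each Lagrange basis at u = 1:
L_0(1) = (-2)/[(-1)] = 2
L_1(1) = (-1)/[(1)] = -1
Sum: (-2)·(2) + (-9)·(-1) = 5

5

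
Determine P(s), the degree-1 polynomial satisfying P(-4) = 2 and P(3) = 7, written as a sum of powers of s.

P(s) = (5/7)s + 34/7

Build the Lagrange basis polynomials:
L_0(s) = (s - 3) / [-7] = -(1/7)s + 3/7
L_1(s) = (s + 4) / [7] = (1/7)s + 4/7
P(s) = 2·L_0 + 7·L_1
  2·L_0(s) = -(2/7)s + 6/7
  7·L_1(s) = s + 4
Adding term by term: (5/7)s + 34/7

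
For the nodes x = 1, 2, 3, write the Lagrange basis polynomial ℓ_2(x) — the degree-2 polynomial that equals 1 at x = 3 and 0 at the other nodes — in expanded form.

ℓ_2(x) = (x - 1)(x - 2) / [(2)·(1)]
       = (x^2 - 3x + 2) / (2)

ℓ_2(x) = (1/2)x^2 - (3/2)x + 1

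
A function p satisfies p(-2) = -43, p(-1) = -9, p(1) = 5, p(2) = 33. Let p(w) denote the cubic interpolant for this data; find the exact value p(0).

-1

Evaluate each Lagrange basis at w = 0:
L_0(0) = (1)·(-1)·(-2)/[(-1)·(-3)·(-4)] = -1/6
L_1(0) = (2)·(-1)·(-2)/[(1)·(-2)·(-3)] = 2/3
L_2(0) = (2)·(1)·(-2)/[(3)·(2)·(-1)] = 2/3
L_3(0) = (2)·(1)·(-1)/[(4)·(3)·(1)] = -1/6
Sum: (-43)·(-1/6) + (-9)·(2/3) + 5·(2/3) + 33·(-1/6) = -1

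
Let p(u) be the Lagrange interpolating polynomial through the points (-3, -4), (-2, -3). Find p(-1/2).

L_0(-1/2) = (3/2)/[(-1)] = -3/2
L_1(-1/2) = (5/2)/[(1)] = 5/2
Sum: (-4)·(-3/2) + (-3)·(5/2) = -3/2

-3/2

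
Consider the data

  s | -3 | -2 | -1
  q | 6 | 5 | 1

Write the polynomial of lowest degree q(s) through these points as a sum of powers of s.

Newton's divided differences:
q[-3,-2] = (5 - 6) / (-2 - (-3)) = -1
q[-2,-1] = (1 - 5) / (-1 - (-2)) = -4
q[-3,-2,-1] = (-4 - (-1)) / (-1 - (-3)) = -3/2
q(s) = 6 + (-1)·(s + 3) + (-3/2)·(s + 3)(s + 2)
Expanding: q(s) = -(3/2)s^2 - (17/2)s - 6

q(s) = -(3/2)s^2 - (17/2)s - 6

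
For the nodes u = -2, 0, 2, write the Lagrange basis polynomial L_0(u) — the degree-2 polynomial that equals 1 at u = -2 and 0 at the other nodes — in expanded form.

L_0(u) = (1/8)u^2 - (1/4)u

L_0(u) = u(u - 2) / [(-2)·(-4)]
       = (u^2 - 2u) / (8)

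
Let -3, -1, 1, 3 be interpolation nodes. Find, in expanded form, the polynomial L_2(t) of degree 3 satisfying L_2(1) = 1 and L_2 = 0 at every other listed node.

L_2(t) = -(1/16)t^3 - (1/16)t^2 + (9/16)t + 9/16

L_2(t) = (t + 3)(t + 1)(t - 3) / [(4)·(2)·(-2)]
       = (t^3 + t^2 - 9t - 9) / (-16)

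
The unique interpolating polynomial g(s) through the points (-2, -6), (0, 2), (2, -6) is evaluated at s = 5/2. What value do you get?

L_0(5/2) = (5/2)·(1/2)/[(-2)·(-4)] = 5/32
L_1(5/2) = (9/2)·(1/2)/[(2)·(-2)] = -9/16
L_2(5/2) = (9/2)·(5/2)/[(4)·(2)] = 45/32
Sum: (-6)·(5/32) + 2·(-9/16) + (-6)·(45/32) = -21/2

-21/2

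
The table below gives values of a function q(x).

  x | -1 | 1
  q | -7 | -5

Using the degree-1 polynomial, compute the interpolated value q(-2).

-8

Evaluate each Lagrange basis at x = -2:
L_0(-2) = (-3)/[(-2)] = 3/2
L_1(-2) = (-1)/[(2)] = -1/2
Sum: (-7)·(3/2) + (-5)·(-1/2) = -8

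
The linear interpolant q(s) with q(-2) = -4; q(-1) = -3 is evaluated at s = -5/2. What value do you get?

Evaluate each Lagrange basis at s = -5/2:
L_0(-5/2) = (-3/2)/[(-1)] = 3/2
L_1(-5/2) = (-1/2)/[(1)] = -1/2
Sum: (-4)·(3/2) + (-3)·(-1/2) = -9/2

-9/2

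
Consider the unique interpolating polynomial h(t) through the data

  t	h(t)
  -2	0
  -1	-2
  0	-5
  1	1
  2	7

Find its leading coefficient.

L_0(t) = (t + 1)t(t - 1)(t - 2) / [24] = (1/24)t^4 - (1/12)t^3 - (1/24)t^2 + (1/12)t
L_1(t) = (t + 2)t(t - 1)(t - 2) / [-6] = -(1/6)t^4 + (1/6)t^3 + (2/3)t^2 - (2/3)t
L_2(t) = (t + 2)(t + 1)(t - 1)(t - 2) / [4] = (1/4)t^4 - (5/4)t^2 + 1
L_3(t) = (t + 2)(t + 1)t(t - 2) / [-6] = -(1/6)t^4 - (1/6)t^3 + (2/3)t^2 + (2/3)t
L_4(t) = (t + 2)(t + 1)t(t - 1) / [24] = (1/24)t^4 + (1/12)t^3 - (1/24)t^2 - (1/12)t
h(t) = 0·L_0 + (-2)·L_1 + (-5)·L_2 + 1·L_3 + 7·L_4
Only the coefficient of t^4 is needed; take it from each L_i and combine:
0·(1/24) + (-2)·(-1/6) + (-5)·(1/4) + 1·(-1/6) + 7·(1/24) = -19/24

-19/24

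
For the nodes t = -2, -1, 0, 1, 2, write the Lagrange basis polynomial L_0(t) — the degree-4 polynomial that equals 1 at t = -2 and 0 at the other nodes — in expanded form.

L_0(t) = (1/24)t^4 - (1/12)t^3 - (1/24)t^2 + (1/12)t

L_0(t) = (t + 1)t(t - 1)(t - 2) / [(-1)·(-2)·(-3)·(-4)]
       = (t^4 - 2t^3 - t^2 + 2t) / (24)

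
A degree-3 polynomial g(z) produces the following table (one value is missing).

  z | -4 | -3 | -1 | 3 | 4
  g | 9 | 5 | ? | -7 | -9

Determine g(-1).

-3/7

The 4 known values determine g uniquely (degree ≤ 3).
Evaluate each Lagrange basis at z = -1:
L_0(-1) = (2)·(-4)·(-5)/[(-1)·(-7)·(-8)] = -5/7
L_1(-1) = (3)·(-4)·(-5)/[(1)·(-6)·(-7)] = 10/7
L_2(-1) = (3)·(2)·(-5)/[(7)·(6)·(-1)] = 5/7
L_3(-1) = (3)·(2)·(-4)/[(8)·(7)·(1)] = -3/7
Sum: 9·(-5/7) + 5·(10/7) + (-7)·(5/7) + (-9)·(-3/7) = -3/7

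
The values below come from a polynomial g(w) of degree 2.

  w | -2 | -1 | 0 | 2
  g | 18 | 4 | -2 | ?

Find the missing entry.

The 3 known values determine g uniquely (degree ≤ 2).
L_0(2) = (3)·(2)/[(-1)·(-2)] = 3
L_1(2) = (4)·(2)/[(1)·(-1)] = -8
L_2(2) = (4)·(3)/[(2)·(1)] = 6
Sum: 18·(3) + 4·(-8) + (-2)·(6) = 10

10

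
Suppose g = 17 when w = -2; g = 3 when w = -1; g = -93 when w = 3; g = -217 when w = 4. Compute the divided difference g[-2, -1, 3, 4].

-3

g[-2,-1] = (3 - 17) / (-1 - (-2)) = -14
g[-1,3] = (-93 - 3) / (3 - (-1)) = -24
g[3,4] = (-217 - (-93)) / (4 - 3) = -124
g[-2,-1,3] = (-24 - (-14)) / (3 - (-2)) = -2
g[-1,3,4] = (-124 - (-24)) / (4 - (-1)) = -20
g[-2,-1,3,4] = (-20 - (-2)) / (4 - (-2)) = -3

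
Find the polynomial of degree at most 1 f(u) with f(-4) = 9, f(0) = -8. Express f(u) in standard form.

Build the Lagrange basis polynomials:
L_0(u) = u / [-4] = -(1/4)u
L_1(u) = (u + 4) / [4] = (1/4)u + 1
f(u) = 9·L_0 + (-8)·L_1
  9·L_0(u) = -(9/4)u
  (-8)·L_1(u) = -2u - 8
Adding term by term: -(17/4)u - 8

f(u) = -(17/4)u - 8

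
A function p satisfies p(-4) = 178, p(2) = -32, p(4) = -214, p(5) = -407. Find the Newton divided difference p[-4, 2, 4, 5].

p[-4,2] = (-32 - 178) / (2 - (-4)) = -35
p[2,4] = (-214 - (-32)) / (4 - 2) = -91
p[4,5] = (-407 - (-214)) / (5 - 4) = -193
p[-4,2,4] = (-91 - (-35)) / (4 - (-4)) = -7
p[2,4,5] = (-193 - (-91)) / (5 - 2) = -34
p[-4,2,4,5] = (-34 - (-7)) / (5 - (-4)) = -3

-3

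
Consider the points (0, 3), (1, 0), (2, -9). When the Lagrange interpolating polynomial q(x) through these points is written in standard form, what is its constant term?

Build the Lagrange basis polynomials:
L_0(x) = (x - 1)(x - 2) / [2] = (1/2)x^2 - (3/2)x + 1
L_1(x) = x(x - 2) / [-1] = -x^2 + 2x
L_2(x) = x(x - 1) / [2] = (1/2)x^2 - (1/2)x
q(x) = 3·L_0 + 0·L_1 + (-9)·L_2
Only the constant term is needed; take it from each L_i and combine:
3·(1) + 0·(0) + (-9)·(0) = 3

3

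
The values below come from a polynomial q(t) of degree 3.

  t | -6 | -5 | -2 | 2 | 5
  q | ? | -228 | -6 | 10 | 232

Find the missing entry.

-406

The 4 known values determine q uniquely (degree ≤ 3).
Evaluate each Lagrange basis at t = -6:
L_0(-6) = (-4)·(-8)·(-11)/[(-3)·(-7)·(-10)] = 176/105
L_1(-6) = (-1)·(-8)·(-11)/[(3)·(-4)·(-7)] = -22/21
L_2(-6) = (-1)·(-4)·(-11)/[(7)·(4)·(-3)] = 11/21
L_3(-6) = (-1)·(-4)·(-8)/[(10)·(7)·(3)] = -16/105
Sum: (-228)·(176/105) + (-6)·(-22/21) + 10·(11/21) + 232·(-16/105) = -406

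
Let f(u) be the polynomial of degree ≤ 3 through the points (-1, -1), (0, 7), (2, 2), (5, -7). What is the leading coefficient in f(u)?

17/30

Build the Lagrange basis polynomials:
L_0(u) = u(u - 2)(u - 5) / [-18] = -(1/18)u^3 + (7/18)u^2 - (5/9)u
L_1(u) = (u + 1)(u - 2)(u - 5) / [10] = (1/10)u^3 - (3/5)u^2 + (3/10)u + 1
L_2(u) = (u + 1)u(u - 5) / [-18] = -(1/18)u^3 + (2/9)u^2 + (5/18)u
L_3(u) = (u + 1)u(u - 2) / [90] = (1/90)u^3 - (1/90)u^2 - (1/45)u
f(u) = (-1)·L_0 + 7·L_1 + 2·L_2 + (-7)·L_3
Only the coefficient of u^3 is needed; take it from each L_i and combine:
(-1)·(-1/18) + 7·(1/10) + 2·(-1/18) + (-7)·(1/90) = 17/30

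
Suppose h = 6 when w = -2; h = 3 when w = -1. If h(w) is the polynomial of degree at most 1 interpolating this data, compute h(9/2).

L_0(9/2) = (11/2)/[(-1)] = -11/2
L_1(9/2) = (13/2)/[(1)] = 13/2
Sum: 6·(-11/2) + 3·(13/2) = -27/2

-27/2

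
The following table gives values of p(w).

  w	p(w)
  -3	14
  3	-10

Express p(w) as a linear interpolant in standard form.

p(w) = -4w + 2

Build the Lagrange basis polynomials:
L_0(w) = (w - 3) / [-6] = -(1/6)w + 1/2
L_1(w) = (w + 3) / [6] = (1/6)w + 1/2
p(w) = 14·L_0 + (-10)·L_1
  14·L_0(w) = -(7/3)w + 7
  (-10)·L_1(w) = -(5/3)w - 5
Adding term by term: -4w + 2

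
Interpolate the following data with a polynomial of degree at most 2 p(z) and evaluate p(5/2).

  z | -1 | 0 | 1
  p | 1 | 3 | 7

67/4

Using Newton's divided-difference form:
p[-1,0] = (3 - 1) / (0 - (-1)) = 2
p[0,1] = (7 - 3) / (1 - 0) = 4
p[-1,0,1] = (4 - 2) / (1 - (-1)) = 1
p(5/2) = 1 + 2·(7/2) + 1·(7/2)·(5/2) = 67/4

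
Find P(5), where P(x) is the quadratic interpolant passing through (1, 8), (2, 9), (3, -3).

Evaluate each Lagrange basis at x = 5:
L_0(5) = (3)·(2)/[(-1)·(-2)] = 3
L_1(5) = (4)·(2)/[(1)·(-1)] = -8
L_2(5) = (4)·(3)/[(2)·(1)] = 6
Sum: 8·(3) + 9·(-8) + (-3)·(6) = -66

-66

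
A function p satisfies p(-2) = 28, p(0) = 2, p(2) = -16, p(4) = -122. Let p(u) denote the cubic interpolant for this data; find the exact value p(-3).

74

L_0(-3) = (-3)·(-5)·(-7)/[(-2)·(-4)·(-6)] = 35/16
L_1(-3) = (-1)·(-5)·(-7)/[(2)·(-2)·(-4)] = -35/16
L_2(-3) = (-1)·(-3)·(-7)/[(4)·(2)·(-2)] = 21/16
L_3(-3) = (-1)·(-3)·(-5)/[(6)·(4)·(2)] = -5/16
Sum: 28·(35/16) + 2·(-35/16) + (-16)·(21/16) + (-122)·(-5/16) = 74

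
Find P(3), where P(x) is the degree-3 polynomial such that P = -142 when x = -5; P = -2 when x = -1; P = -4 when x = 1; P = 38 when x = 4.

10

Evaluate each Lagrange basis at x = 3:
L_0(3) = (4)·(2)·(-1)/[(-4)·(-6)·(-9)] = 1/27
L_1(3) = (8)·(2)·(-1)/[(4)·(-2)·(-5)] = -2/5
L_2(3) = (8)·(4)·(-1)/[(6)·(2)·(-3)] = 8/9
L_3(3) = (8)·(4)·(2)/[(9)·(5)·(3)] = 64/135
Sum: (-142)·(1/27) + (-2)·(-2/5) + (-4)·(8/9) + 38·(64/135) = 10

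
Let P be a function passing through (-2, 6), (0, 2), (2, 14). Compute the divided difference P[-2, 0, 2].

P[-2,0] = (2 - 6) / (0 - (-2)) = -2
P[0,2] = (14 - 2) / (2 - 0) = 6
P[-2,0,2] = (6 - (-2)) / (2 - (-2)) = 2

2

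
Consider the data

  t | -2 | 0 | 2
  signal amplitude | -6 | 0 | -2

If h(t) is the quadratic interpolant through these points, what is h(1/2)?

Evaluate each Lagrange basis at t = 1/2:
L_0(1/2) = (1/2)·(-3/2)/[(-2)·(-4)] = -3/32
L_1(1/2) = (5/2)·(-3/2)/[(2)·(-2)] = 15/16
L_2(1/2) = (5/2)·(1/2)/[(4)·(2)] = 5/32
Sum: (-6)·(-3/32) + 0 + (-2)·(5/32) = 1/4

1/4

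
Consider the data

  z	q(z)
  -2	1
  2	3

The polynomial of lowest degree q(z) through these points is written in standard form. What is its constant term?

Build the Lagrange basis polynomials:
L_0(z) = (z - 2) / [-4] = -(1/4)z + 1/2
L_1(z) = (z + 2) / [4] = (1/4)z + 1/2
q(z) = 1·L_0 + 3·L_1
Only the constant term is needed; take it from each L_i and combine:
1·(1/2) + 3·(1/2) = 2

2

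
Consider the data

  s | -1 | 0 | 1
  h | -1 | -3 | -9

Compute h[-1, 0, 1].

-2

h[-1,0] = (-3 - (-1)) / (0 - (-1)) = -2
h[0,1] = (-9 - (-3)) / (1 - 0) = -6
h[-1,0,1] = (-6 - (-2)) / (1 - (-1)) = -2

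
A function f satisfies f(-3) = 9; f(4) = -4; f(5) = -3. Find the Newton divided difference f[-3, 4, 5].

5/14

f[-3,4] = (-4 - 9) / (4 - (-3)) = -13/7
f[4,5] = (-3 - (-4)) / (5 - 4) = 1
f[-3,4,5] = (1 - (-13/7)) / (5 - (-3)) = 5/14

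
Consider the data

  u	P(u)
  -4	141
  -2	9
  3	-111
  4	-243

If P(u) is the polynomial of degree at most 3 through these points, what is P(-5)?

297

Evaluate each Lagrange basis at u = -5:
L_0(-5) = (-3)·(-8)·(-9)/[(-2)·(-7)·(-8)] = 27/14
L_1(-5) = (-1)·(-8)·(-9)/[(2)·(-5)·(-6)] = -6/5
L_2(-5) = (-1)·(-3)·(-9)/[(7)·(5)·(-1)] = 27/35
L_3(-5) = (-1)·(-3)·(-8)/[(8)·(6)·(1)] = -1/2
Sum: 141·(27/14) + 9·(-6/5) + (-111)·(27/35) + (-243)·(-1/2) = 297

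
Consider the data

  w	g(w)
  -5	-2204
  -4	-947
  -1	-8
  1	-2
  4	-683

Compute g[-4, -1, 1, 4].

g[-4,-1] = (-8 - (-947)) / (-1 - (-4)) = 313
g[-1,1] = (-2 - (-8)) / (1 - (-1)) = 3
g[1,4] = (-683 - (-2)) / (4 - 1) = -227
g[-4,-1,1] = (3 - 313) / (1 - (-4)) = -62
g[-1,1,4] = (-227 - 3) / (4 - (-1)) = -46
g[-4,-1,1,4] = (-46 - (-62)) / (4 - (-4)) = 2

2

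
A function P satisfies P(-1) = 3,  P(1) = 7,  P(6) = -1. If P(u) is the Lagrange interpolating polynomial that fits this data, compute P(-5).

-607/35

Evaluate each Lagrange basis at u = -5:
L_0(-5) = (-6)·(-11)/[(-2)·(-7)] = 33/7
L_1(-5) = (-4)·(-11)/[(2)·(-5)] = -22/5
L_2(-5) = (-4)·(-6)/[(7)·(5)] = 24/35
Sum: 3·(33/7) + 7·(-22/5) + (-1)·(24/35) = -607/35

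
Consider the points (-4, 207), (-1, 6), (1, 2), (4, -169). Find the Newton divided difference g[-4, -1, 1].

g[-4,-1] = (6 - 207) / (-1 - (-4)) = -67
g[-1,1] = (2 - 6) / (1 - (-1)) = -2
g[-4,-1,1] = (-2 - (-67)) / (1 - (-4)) = 13

13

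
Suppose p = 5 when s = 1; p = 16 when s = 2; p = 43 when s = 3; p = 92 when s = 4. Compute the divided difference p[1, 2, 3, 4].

p[1,2] = (16 - 5) / (2 - 1) = 11
p[2,3] = (43 - 16) / (3 - 2) = 27
p[3,4] = (92 - 43) / (4 - 3) = 49
p[1,2,3] = (27 - 11) / (3 - 1) = 8
p[2,3,4] = (49 - 27) / (4 - 2) = 11
p[1,2,3,4] = (11 - 8) / (4 - 1) = 1

1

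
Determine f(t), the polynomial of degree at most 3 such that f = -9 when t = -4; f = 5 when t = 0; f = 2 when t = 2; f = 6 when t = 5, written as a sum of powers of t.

f(t) = (7/45)t^3 - (47/90)t^2 - (97/90)t + 5

L_0(t) = t(t - 2)(t - 5) / [-216] = -(1/216)t^3 + (7/216)t^2 - (5/108)t
L_1(t) = (t + 4)(t - 2)(t - 5) / [40] = (1/40)t^3 - (3/40)t^2 - (9/20)t + 1
L_2(t) = (t + 4)t(t - 5) / [-36] = -(1/36)t^3 + (1/36)t^2 + (5/9)t
L_3(t) = (t + 4)t(t - 2) / [135] = (1/135)t^3 + (2/135)t^2 - (8/135)t
f(t) = (-9)·L_0 + 5·L_1 + 2·L_2 + 6·L_3
  (-9)·L_0(t) = (1/24)t^3 - (7/24)t^2 + (5/12)t
  5·L_1(t) = (1/8)t^3 - (3/8)t^2 - (9/4)t + 5
  2·L_2(t) = -(1/18)t^3 + (1/18)t^2 + (10/9)t
  6·L_3(t) = (2/45)t^3 + (4/45)t^2 - (16/45)t
Adding term by term: (7/45)t^3 - (47/90)t^2 - (97/90)t + 5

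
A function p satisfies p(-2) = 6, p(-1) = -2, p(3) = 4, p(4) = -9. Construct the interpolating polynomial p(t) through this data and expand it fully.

Build the Lagrange basis polynomials:
L_0(t) = (t + 1)(t - 3)(t - 4) / [-30] = -(1/30)t^3 + (1/5)t^2 - (1/6)t - 2/5
L_1(t) = (t + 2)(t - 3)(t - 4) / [20] = (1/20)t^3 - (1/4)t^2 - (1/10)t + 6/5
L_2(t) = (t + 2)(t + 1)(t - 4) / [-20] = -(1/20)t^3 + (1/20)t^2 + (1/2)t + 2/5
L_3(t) = (t + 2)(t + 1)(t - 3) / [30] = (1/30)t^3 - (7/30)t - 1/5
p(t) = 6·L_0 + (-2)·L_1 + 4·L_2 + (-9)·L_3
  6·L_0(t) = -(1/5)t^3 + (6/5)t^2 - t - 12/5
  (-2)·L_1(t) = -(1/10)t^3 + (1/2)t^2 + (1/5)t - 12/5
  4·L_2(t) = -(1/5)t^3 + (1/5)t^2 + 2t + 8/5
  (-9)·L_3(t) = -(3/10)t^3 + (21/10)t + 9/5
Adding term by term: -(4/5)t^3 + (19/10)t^2 + (33/10)t - 7/5

p(t) = -(4/5)t^3 + (19/10)t^2 + (33/10)t - 7/5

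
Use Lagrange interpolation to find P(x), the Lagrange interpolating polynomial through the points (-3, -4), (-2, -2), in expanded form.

Build the Lagrange basis polynomials:
L_0(x) = (x + 2) / [-1] = -x - 2
L_1(x) = (x + 3) / [1] = x + 3
P(x) = (-4)·L_0 + (-2)·L_1
  (-4)·L_0(x) = 4x + 8
  (-2)·L_1(x) = -2x - 6
Adding term by term: 2x + 2

P(x) = 2x + 2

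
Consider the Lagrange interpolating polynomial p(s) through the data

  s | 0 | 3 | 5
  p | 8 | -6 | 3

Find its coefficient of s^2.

11/6

The leading coefficient equals the top divided difference p[0,3,5].
p[0,3] = (-6 - 8) / (3 - 0) = -14/3
p[3,5] = (3 - (-6)) / (5 - 3) = 9/2
p[0,3,5] = (9/2 - (-14/3)) / (5 - 0) = 11/6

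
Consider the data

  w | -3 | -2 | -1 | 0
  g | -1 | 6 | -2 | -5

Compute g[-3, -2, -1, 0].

g[-3,-2] = (6 - (-1)) / (-2 - (-3)) = 7
g[-2,-1] = (-2 - 6) / (-1 - (-2)) = -8
g[-1,0] = (-5 - (-2)) / (0 - (-1)) = -3
g[-3,-2,-1] = (-8 - 7) / (-1 - (-3)) = -15/2
g[-2,-1,0] = (-3 - (-8)) / (0 - (-2)) = 5/2
g[-3,-2,-1,0] = (5/2 - (-15/2)) / (0 - (-3)) = 10/3

10/3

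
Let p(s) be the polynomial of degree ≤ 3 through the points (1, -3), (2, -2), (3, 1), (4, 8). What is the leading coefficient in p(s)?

1/3

Build the Lagrange basis polynomials:
L_0(s) = (s - 2)(s - 3)(s - 4) / [-6] = -(1/6)s^3 + (3/2)s^2 - (13/3)s + 4
L_1(s) = (s - 1)(s - 3)(s - 4) / [2] = (1/2)s^3 - 4s^2 + (19/2)s - 6
L_2(s) = (s - 1)(s - 2)(s - 4) / [-2] = -(1/2)s^3 + (7/2)s^2 - 7s + 4
L_3(s) = (s - 1)(s - 2)(s - 3) / [6] = (1/6)s^3 - s^2 + (11/6)s - 1
p(s) = (-3)·L_0 + (-2)·L_1 + 1·L_2 + 8·L_3
Only the coefficient of s^3 is needed; take it from each L_i and combine:
(-3)·(-1/6) + (-2)·(1/2) + 1·(-1/2) + 8·(1/6) = 1/3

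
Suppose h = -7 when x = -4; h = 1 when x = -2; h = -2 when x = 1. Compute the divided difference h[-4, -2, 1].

h[-4,-2] = (1 - (-7)) / (-2 - (-4)) = 4
h[-2,1] = (-2 - 1) / (1 - (-2)) = -1
h[-4,-2,1] = (-1 - 4) / (1 - (-4)) = -1

-1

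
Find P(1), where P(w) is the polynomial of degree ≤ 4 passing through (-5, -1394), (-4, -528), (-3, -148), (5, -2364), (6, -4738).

Evaluate each Lagrange basis at w = 1:
L_0(1) = (5)·(4)·(-4)·(-5)/[(-1)·(-2)·(-10)·(-11)] = 20/11
L_1(1) = (6)·(4)·(-4)·(-5)/[(1)·(-1)·(-9)·(-10)] = -16/3
L_2(1) = (6)·(5)·(-4)·(-5)/[(2)·(1)·(-8)·(-9)] = 25/6
L_3(1) = (6)·(5)·(4)·(-5)/[(10)·(9)·(8)·(-1)] = 5/6
L_4(1) = (6)·(5)·(4)·(-4)/[(11)·(10)·(9)·(1)] = -16/33
Sum: (-1394)·(20/11) + (-528)·(-16/3) + (-148)·(25/6) + (-2364)·(5/6) + (-4738)·(-16/33) = -8

-8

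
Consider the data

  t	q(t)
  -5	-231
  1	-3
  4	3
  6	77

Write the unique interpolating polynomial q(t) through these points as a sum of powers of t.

q(t) = t^3 - 4t^2 + t - 1

Build the Lagrange basis polynomials:
L_0(t) = (t - 1)(t - 4)(t - 6) / [-594] = -(1/594)t^3 + (1/54)t^2 - (17/297)t + 4/99
L_1(t) = (t + 5)(t - 4)(t - 6) / [90] = (1/90)t^3 - (1/18)t^2 - (13/45)t + 4/3
L_2(t) = (t + 5)(t - 1)(t - 6) / [-54] = -(1/54)t^3 + (1/27)t^2 + (29/54)t - 5/9
L_3(t) = (t + 5)(t - 1)(t - 4) / [110] = (1/110)t^3 - (21/110)t + 2/11
q(t) = (-231)·L_0 + (-3)·L_1 + 3·L_2 + 77·L_3
  (-231)·L_0(t) = (7/18)t^3 - (77/18)t^2 + (119/9)t - 28/3
  (-3)·L_1(t) = -(1/30)t^3 + (1/6)t^2 + (13/15)t - 4
  3·L_2(t) = -(1/18)t^3 + (1/9)t^2 + (29/18)t - 5/3
  77·L_3(t) = (7/10)t^3 - (147/10)t + 14
Adding term by term: t^3 - 4t^2 + t - 1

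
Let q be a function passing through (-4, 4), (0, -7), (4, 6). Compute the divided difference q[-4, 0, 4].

3/4

q[-4,0] = (-7 - 4) / (0 - (-4)) = -11/4
q[0,4] = (6 - (-7)) / (4 - 0) = 13/4
q[-4,0,4] = (13/4 - (-11/4)) / (4 - (-4)) = 3/4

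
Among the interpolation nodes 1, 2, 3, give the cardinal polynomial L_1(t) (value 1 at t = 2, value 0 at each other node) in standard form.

L_1(t) = -t^2 + 4t - 3

L_1(t) = (t - 1)(t - 3) / [(1)·(-1)]
       = (t^2 - 4t + 3) / (-1)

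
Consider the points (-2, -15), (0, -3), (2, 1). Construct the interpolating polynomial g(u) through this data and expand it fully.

g(u) = -u^2 + 4u - 3

Build the Lagrange basis polynomials:
L_0(u) = u(u - 2) / [8] = (1/8)u^2 - (1/4)u
L_1(u) = (u + 2)(u - 2) / [-4] = -(1/4)u^2 + 1
L_2(u) = (u + 2)u / [8] = (1/8)u^2 + (1/4)u
g(u) = (-15)·L_0 + (-3)·L_1 + 1·L_2
  (-15)·L_0(u) = -(15/8)u^2 + (15/4)u
  (-3)·L_1(u) = (3/4)u^2 - 3
  1·L_2(u) = (1/8)u^2 + (1/4)u
Adding term by term: -u^2 + 4u - 3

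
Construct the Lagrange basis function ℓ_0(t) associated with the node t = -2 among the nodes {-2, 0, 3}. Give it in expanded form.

ℓ_0(t) = (1/10)t^2 - (3/10)t

ℓ_0(t) = t(t - 3) / [(-2)·(-5)]
       = (t^2 - 3t) / (10)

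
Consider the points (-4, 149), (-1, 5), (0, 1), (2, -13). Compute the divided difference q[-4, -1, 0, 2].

q[-4,-1] = (5 - 149) / (-1 - (-4)) = -48
q[-1,0] = (1 - 5) / (0 - (-1)) = -4
q[0,2] = (-13 - 1) / (2 - 0) = -7
q[-4,-1,0] = (-4 - (-48)) / (0 - (-4)) = 11
q[-1,0,2] = (-7 - (-4)) / (2 - (-1)) = -1
q[-4,-1,0,2] = (-1 - 11) / (2 - (-4)) = -2

-2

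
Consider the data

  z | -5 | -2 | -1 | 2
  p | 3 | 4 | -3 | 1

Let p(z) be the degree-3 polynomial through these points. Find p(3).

153/7

L_0(3) = (5)·(4)·(1)/[(-3)·(-4)·(-7)] = -5/21
L_1(3) = (8)·(4)·(1)/[(3)·(-1)·(-4)] = 8/3
L_2(3) = (8)·(5)·(1)/[(4)·(1)·(-3)] = -10/3
L_3(3) = (8)·(5)·(4)/[(7)·(4)·(3)] = 40/21
Sum: 3·(-5/21) + 4·(8/3) + (-3)·(-10/3) + 1·(40/21) = 153/7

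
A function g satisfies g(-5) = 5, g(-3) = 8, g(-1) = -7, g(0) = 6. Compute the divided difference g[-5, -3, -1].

g[-5,-3] = (8 - 5) / (-3 - (-5)) = 3/2
g[-3,-1] = (-7 - 8) / (-1 - (-3)) = -15/2
g[-5,-3,-1] = (-15/2 - 3/2) / (-1 - (-5)) = -9/4

-9/4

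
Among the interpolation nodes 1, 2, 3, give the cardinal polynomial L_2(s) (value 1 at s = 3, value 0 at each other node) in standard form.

L_2(s) = (1/2)s^2 - (3/2)s + 1

L_2(s) = (s - 1)(s - 2) / [(2)·(1)]
       = (s^2 - 3s + 2) / (2)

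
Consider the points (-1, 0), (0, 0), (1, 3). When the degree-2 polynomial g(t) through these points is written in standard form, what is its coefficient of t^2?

The leading coefficient equals the top divided difference g[-1,0,1].
g[-1,0] = (0 - 0) / (0 - (-1)) = 0
g[0,1] = (3 - 0) / (1 - 0) = 3
g[-1,0,1] = (3 - 0) / (1 - (-1)) = 3/2

3/2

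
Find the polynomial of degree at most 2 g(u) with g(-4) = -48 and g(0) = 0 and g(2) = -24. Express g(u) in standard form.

g(u) = -4u^2 - 4u

L_0(u) = u(u - 2) / [24] = (1/24)u^2 - (1/12)u
L_1(u) = (u + 4)(u - 2) / [-8] = -(1/8)u^2 - (1/4)u + 1
L_2(u) = (u + 4)u / [12] = (1/12)u^2 + (1/3)u
g(u) = (-48)·L_0 + 0·L_1 + (-24)·L_2
  (-48)·L_0(u) = -2u^2 + 4u
  0·L_1(u) = 0
  (-24)·L_2(u) = -2u^2 - 8u
Adding term by term: -4u^2 - 4u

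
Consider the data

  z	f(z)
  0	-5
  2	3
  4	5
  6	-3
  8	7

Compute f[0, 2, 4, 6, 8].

f[0,2] = (3 - (-5)) / (2 - 0) = 4
f[2,4] = (5 - 3) / (4 - 2) = 1
f[4,6] = (-3 - 5) / (6 - 4) = -4
f[6,8] = (7 - (-3)) / (8 - 6) = 5
f[0,2,4] = (1 - 4) / (4 - 0) = -3/4
f[2,4,6] = (-4 - 1) / (6 - 2) = -5/4
f[4,6,8] = (5 - (-4)) / (8 - 4) = 9/4
f[0,2,4,6] = (-5/4 - (-3/4)) / (6 - 0) = -1/12
f[2,4,6,8] = (9/4 - (-5/4)) / (8 - 2) = 7/12
f[0,2,4,6,8] = (7/12 - (-1/12)) / (8 - 0) = 1/12

1/12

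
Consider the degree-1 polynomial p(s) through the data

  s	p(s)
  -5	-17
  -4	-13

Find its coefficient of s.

The leading coefficient equals the top divided difference p[-5,-4].
p[-5,-4] = (-13 - (-17)) / (-4 - (-5)) = 4

4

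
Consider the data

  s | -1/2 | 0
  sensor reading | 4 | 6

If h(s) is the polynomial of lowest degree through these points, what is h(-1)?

2

Evaluate each Lagrange basis at s = -1:
L_0(-1) = (-1)/[(-1/2)] = 2
L_1(-1) = (-1/2)/[(1/2)] = -1
Sum: 4·(2) + 6·(-1) = 2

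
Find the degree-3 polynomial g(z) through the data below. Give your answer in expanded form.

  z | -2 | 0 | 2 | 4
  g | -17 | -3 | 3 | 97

g(z) = 2z^3 - z^2 - 3z - 3

Newton's divided differences:
g[-2,0] = (-3 - (-17)) / (0 - (-2)) = 7
g[0,2] = (3 - (-3)) / (2 - 0) = 3
g[2,4] = (97 - 3) / (4 - 2) = 47
g[-2,0,2] = (3 - 7) / (2 - (-2)) = -1
g[0,2,4] = (47 - 3) / (4 - 0) = 11
g[-2,0,2,4] = (11 - (-1)) / (4 - (-2)) = 2
g(z) = -17 + 7·(z + 2) + (-1)·(z + 2)z + 2·(z + 2)z(z - 2)
Expanding: g(z) = 2z^3 - z^2 - 3z - 3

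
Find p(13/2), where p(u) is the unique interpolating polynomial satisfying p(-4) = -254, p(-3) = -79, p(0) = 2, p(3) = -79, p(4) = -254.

Using Newton's divided-difference form:
p[-4,-3] = (-79 - (-254)) / (-3 - (-4)) = 175
p[-3,0] = (2 - (-79)) / (0 - (-3)) = 27
p[0,3] = (-79 - 2) / (3 - 0) = -27
p[3,4] = (-254 - (-79)) / (4 - 3) = -175
p[-4,-3,0] = (27 - 175) / (0 - (-4)) = -37
p[-3,0,3] = (-27 - 27) / (3 - (-3)) = -9
p[0,3,4] = (-175 - (-27)) / (4 - 0) = -37
p[-4,-3,0,3] = (-9 - (-37)) / (3 - (-4)) = 4
p[-3,0,3,4] = (-37 - (-9)) / (4 - (-3)) = -4
p[-4,-3,0,3,4] = (-4 - 4) / (4 - (-4)) = -1
p(13/2) = -254 + 175·(21/2) + (-37)·(21/2)·(19/2) + 4·(21/2)·(19/2)·(13/2) + (-1)·(21/2)·(19/2)·(13/2)·(7/2) = -28529/16

-28529/16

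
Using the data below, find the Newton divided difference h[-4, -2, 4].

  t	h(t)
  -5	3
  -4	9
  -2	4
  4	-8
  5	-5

h[-4,-2] = (4 - 9) / (-2 - (-4)) = -5/2
h[-2,4] = (-8 - 4) / (4 - (-2)) = -2
h[-4,-2,4] = (-2 - (-5/2)) / (4 - (-4)) = 1/16

1/16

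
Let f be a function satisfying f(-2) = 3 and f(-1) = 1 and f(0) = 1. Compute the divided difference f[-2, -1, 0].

1

f[-2,-1] = (1 - 3) / (-1 - (-2)) = -2
f[-1,0] = (1 - 1) / (0 - (-1)) = 0
f[-2,-1,0] = (0 - (-2)) / (0 - (-2)) = 1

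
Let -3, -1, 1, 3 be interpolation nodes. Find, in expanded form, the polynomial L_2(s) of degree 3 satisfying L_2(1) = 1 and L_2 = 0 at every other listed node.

L_2(s) = (s + 3)(s + 1)(s - 3) / [(4)·(2)·(-2)]
       = (s^3 + s^2 - 9s - 9) / (-16)

L_2(s) = -(1/16)s^3 - (1/16)s^2 + (9/16)s + 9/16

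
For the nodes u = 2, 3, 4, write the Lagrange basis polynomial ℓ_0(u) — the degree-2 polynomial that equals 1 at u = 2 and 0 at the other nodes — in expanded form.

ℓ_0(u) = (1/2)u^2 - (7/2)u + 6

ℓ_0(u) = (u - 3)(u - 4) / [(-1)·(-2)]
       = (u^2 - 7u + 12) / (2)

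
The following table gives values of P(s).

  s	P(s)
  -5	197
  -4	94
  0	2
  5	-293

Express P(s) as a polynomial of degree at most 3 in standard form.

P(s) = -2s^3 - 2s^2 + s + 2

L_0(s) = (s + 4)s(s - 5) / [-50] = -(1/50)s^3 + (1/50)s^2 + (2/5)s
L_1(s) = (s + 5)s(s - 5) / [36] = (1/36)s^3 - (25/36)s
L_2(s) = (s + 5)(s + 4)(s - 5) / [-100] = -(1/100)s^3 - (1/25)s^2 + (1/4)s + 1
L_3(s) = (s + 5)(s + 4)s / [450] = (1/450)s^3 + (1/50)s^2 + (2/45)s
P(s) = 197·L_0 + 94·L_1 + 2·L_2 + (-293)·L_3
  197·L_0(s) = -(197/50)s^3 + (197/50)s^2 + (394/5)s
  94·L_1(s) = (47/18)s^3 - (1175/18)s
  2·L_2(s) = -(1/50)s^3 - (2/25)s^2 + (1/2)s + 2
  (-293)·L_3(s) = -(293/450)s^3 - (293/50)s^2 - (586/45)s
Adding term by term: -2s^3 - 2s^2 + s + 2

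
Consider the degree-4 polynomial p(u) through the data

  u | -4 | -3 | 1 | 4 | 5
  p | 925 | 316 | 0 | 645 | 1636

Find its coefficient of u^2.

L_0(u) = (u + 3)(u - 1)(u - 4)(u - 5) / [360] = (1/360)u^4 - (7/360)u^3 - (1/360)u^2 + (67/360)u - 1/6
L_1(u) = (u + 4)(u - 1)(u - 4)(u - 5) / [-224] = -(1/224)u^4 + (3/112)u^3 + (11/224)u^2 - (3/7)u + 5/14
L_2(u) = (u + 4)(u + 3)(u - 4)(u - 5) / [240] = (1/240)u^4 - (1/120)u^3 - (31/240)u^2 + (2/15)u + 1
L_3(u) = (u + 4)(u + 3)(u - 1)(u - 5) / [-168] = -(1/168)u^4 - (1/168)u^3 + (25/168)u^2 + (37/168)u - 5/14
L_4(u) = (u + 4)(u + 3)(u - 1)(u - 4) / [288] = (1/288)u^4 + (1/144)u^3 - (19/288)u^2 - (1/9)u + 1/6
p(u) = 925·L_0 + 316·L_1 + 0·L_2 + 645·L_3 + 1636·L_4
Only the coefficient of u^2 is needed; take it from each L_i and combine:
925·(-1/360) + 316·(11/224) + 0·(-31/240) + 645·(25/168) + 1636·(-19/288) = 1

1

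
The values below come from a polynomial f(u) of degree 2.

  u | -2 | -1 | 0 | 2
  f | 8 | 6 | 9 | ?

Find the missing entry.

30

The 3 known values determine f uniquely (degree ≤ 2).
Evaluate each Lagrange basis at u = 2:
L_0(2) = (3)·(2)/[(-1)·(-2)] = 3
L_1(2) = (4)·(2)/[(1)·(-1)] = -8
L_2(2) = (4)·(3)/[(2)·(1)] = 6
Sum: 8·(3) + 6·(-8) + 9·(6) = 30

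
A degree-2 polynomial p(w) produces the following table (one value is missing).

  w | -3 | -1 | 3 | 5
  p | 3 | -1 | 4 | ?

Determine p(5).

13

The 3 known values determine p uniquely (degree ≤ 2).
L_0(5) = (6)·(2)/[(-2)·(-6)] = 1
L_1(5) = (8)·(2)/[(2)·(-4)] = -2
L_2(5) = (8)·(6)/[(6)·(4)] = 2
Sum: 3·(1) + (-1)·(-2) + 4·(2) = 13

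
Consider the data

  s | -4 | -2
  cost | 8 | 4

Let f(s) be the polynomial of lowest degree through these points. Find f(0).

0

L_0(0) = (2)/[(-2)] = -1
L_1(0) = (4)/[(2)] = 2
Sum: 8·(-1) + 4·(2) = 0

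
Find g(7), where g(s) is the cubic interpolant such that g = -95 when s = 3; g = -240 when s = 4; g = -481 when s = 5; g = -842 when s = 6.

Evaluate each Lagrange basis at s = 7:
L_0(7) = (3)·(2)·(1)/[(-1)·(-2)·(-3)] = -1
L_1(7) = (4)·(2)·(1)/[(1)·(-1)·(-2)] = 4
L_2(7) = (4)·(3)·(1)/[(2)·(1)·(-1)] = -6
L_3(7) = (4)·(3)·(2)/[(3)·(2)·(1)] = 4
Sum: (-95)·(-1) + (-240)·(4) + (-481)·(-6) + (-842)·(4) = -1347

-1347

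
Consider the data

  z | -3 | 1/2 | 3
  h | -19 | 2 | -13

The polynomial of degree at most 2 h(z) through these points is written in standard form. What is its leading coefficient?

The leading coefficient equals the top divided difference h[-3,1/2,3].
h[-3,1/2] = (2 - (-19)) / (1/2 - (-3)) = 6
h[1/2,3] = (-13 - 2) / (3 - 1/2) = -6
h[-3,1/2,3] = (-6 - 6) / (3 - (-3)) = -2

-2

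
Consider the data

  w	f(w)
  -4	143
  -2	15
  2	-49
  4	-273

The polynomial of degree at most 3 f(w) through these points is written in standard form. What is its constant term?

L_0(w) = (w + 2)(w - 2)(w - 4) / [-96] = -(1/96)w^3 + (1/24)w^2 + (1/24)w - 1/6
L_1(w) = (w + 4)(w - 2)(w - 4) / [48] = (1/48)w^3 - (1/24)w^2 - (1/3)w + 2/3
L_2(w) = (w + 4)(w + 2)(w - 4) / [-48] = -(1/48)w^3 - (1/24)w^2 + (1/3)w + 2/3
L_3(w) = (w + 4)(w + 2)(w - 2) / [96] = (1/96)w^3 + (1/24)w^2 - (1/24)w - 1/6
f(w) = 143·L_0 + 15·L_1 + (-49)·L_2 + (-273)·L_3
Only the constant term is needed; take it from each L_i and combine:
143·(-1/6) + 15·(2/3) + (-49)·(2/3) + (-273)·(-1/6) = -1

-1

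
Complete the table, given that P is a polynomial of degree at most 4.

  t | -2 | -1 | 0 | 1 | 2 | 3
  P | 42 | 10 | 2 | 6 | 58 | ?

The 5 known values determine P uniquely (degree ≤ 4).
L_0(3) = (4)·(3)·(2)·(1)/[(-1)·(-2)·(-3)·(-4)] = 1
L_1(3) = (5)·(3)·(2)·(1)/[(1)·(-1)·(-2)·(-3)] = -5
L_2(3) = (5)·(4)·(2)·(1)/[(2)·(1)·(-1)·(-2)] = 10
L_3(3) = (5)·(4)·(3)·(1)/[(3)·(2)·(1)·(-1)] = -10
L_4(3) = (5)·(4)·(3)·(2)/[(4)·(3)·(2)·(1)] = 5
Sum: 42·(1) + 10·(-5) + 2·(10) + 6·(-10) + 58·(5) = 242

242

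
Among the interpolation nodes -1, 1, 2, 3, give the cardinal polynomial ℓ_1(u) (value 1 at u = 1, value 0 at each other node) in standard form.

ℓ_1(u) = (u + 1)(u - 2)(u - 3) / [(2)·(-1)·(-2)]
       = (u^3 - 4u^2 + u + 6) / (4)

ℓ_1(u) = (1/4)u^3 - u^2 + (1/4)u + 3/2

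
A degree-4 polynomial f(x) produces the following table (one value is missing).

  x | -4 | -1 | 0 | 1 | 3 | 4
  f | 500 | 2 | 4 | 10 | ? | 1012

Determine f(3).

346

The 5 known values determine f uniquely (degree ≤ 4).
L_0(3) = (4)·(3)·(2)·(-1)/[(-3)·(-4)·(-5)·(-8)] = -1/20
L_1(3) = (7)·(3)·(2)·(-1)/[(3)·(-1)·(-2)·(-5)] = 7/5
L_2(3) = (7)·(4)·(2)·(-1)/[(4)·(1)·(-1)·(-4)] = -7/2
L_3(3) = (7)·(4)·(3)·(-1)/[(5)·(2)·(1)·(-3)] = 14/5
L_4(3) = (7)·(4)·(3)·(2)/[(8)·(5)·(4)·(3)] = 7/20
Sum: 500·(-1/20) + 2·(7/5) + 4·(-7/2) + 10·(14/5) + 1012·(7/20) = 346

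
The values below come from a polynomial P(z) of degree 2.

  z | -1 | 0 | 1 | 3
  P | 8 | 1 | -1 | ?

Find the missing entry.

The 3 known values determine P uniquely (degree ≤ 2).
Evaluate each Lagrange basis at z = 3:
L_0(3) = (3)·(2)/[(-1)·(-2)] = 3
L_1(3) = (4)·(2)/[(1)·(-1)] = -8
L_2(3) = (4)·(3)/[(2)·(1)] = 6
Sum: 8·(3) + 1·(-8) + (-1)·(6) = 10

10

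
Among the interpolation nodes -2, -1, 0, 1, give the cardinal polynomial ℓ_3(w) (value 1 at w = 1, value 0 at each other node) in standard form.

ℓ_3(w) = (1/6)w^3 + (1/2)w^2 + (1/3)w

ℓ_3(w) = (w + 2)(w + 1)w / [(3)·(2)·(1)]
       = (w^3 + 3w^2 + 2w) / (6)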